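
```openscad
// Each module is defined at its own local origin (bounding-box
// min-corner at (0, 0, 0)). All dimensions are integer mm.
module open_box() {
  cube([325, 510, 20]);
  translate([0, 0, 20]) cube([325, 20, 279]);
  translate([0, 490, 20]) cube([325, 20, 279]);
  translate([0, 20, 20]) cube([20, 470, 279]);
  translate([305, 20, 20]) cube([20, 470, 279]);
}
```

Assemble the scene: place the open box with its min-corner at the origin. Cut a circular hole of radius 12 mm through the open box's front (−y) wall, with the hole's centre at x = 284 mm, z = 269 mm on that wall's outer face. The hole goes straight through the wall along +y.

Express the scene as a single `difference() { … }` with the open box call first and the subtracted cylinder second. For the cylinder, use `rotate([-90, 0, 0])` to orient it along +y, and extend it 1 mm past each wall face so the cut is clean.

difference() {
  open_box();
  translate([284, -1, 269]) rotate([-90, 0, 0]) cylinder(h = 22, r = 12);
}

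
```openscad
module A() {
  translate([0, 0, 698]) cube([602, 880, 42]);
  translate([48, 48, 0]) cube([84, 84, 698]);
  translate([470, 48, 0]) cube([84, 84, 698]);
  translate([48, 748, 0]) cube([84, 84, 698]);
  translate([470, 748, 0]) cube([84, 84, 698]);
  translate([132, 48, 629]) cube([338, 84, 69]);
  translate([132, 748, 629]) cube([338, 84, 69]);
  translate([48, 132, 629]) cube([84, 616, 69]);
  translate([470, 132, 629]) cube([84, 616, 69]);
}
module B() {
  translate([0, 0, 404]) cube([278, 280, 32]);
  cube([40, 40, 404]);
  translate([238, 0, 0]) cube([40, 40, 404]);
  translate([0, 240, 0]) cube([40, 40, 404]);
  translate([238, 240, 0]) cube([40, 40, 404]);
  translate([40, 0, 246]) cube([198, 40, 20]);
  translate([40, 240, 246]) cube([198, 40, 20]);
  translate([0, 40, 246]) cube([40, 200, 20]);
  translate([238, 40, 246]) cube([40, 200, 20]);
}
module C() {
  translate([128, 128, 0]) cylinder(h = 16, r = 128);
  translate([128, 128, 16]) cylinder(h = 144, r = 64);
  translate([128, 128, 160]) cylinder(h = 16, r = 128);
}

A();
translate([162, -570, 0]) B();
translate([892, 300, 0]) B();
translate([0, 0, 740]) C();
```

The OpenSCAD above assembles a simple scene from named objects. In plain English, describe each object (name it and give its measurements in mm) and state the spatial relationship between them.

A is a table: top 602 mm (x) × 880 mm (y), 42 mm thick, upper face at z = 740 mm, on four 84×84 mm square legs, each inset 48 mm from the nearest pair of top edges, running from z = 0 to the bottom of the top. Four apron rails, 84 mm thick and 69 mm tall, run between adjacent legs with their top edges flush with the underside of the top and their outer faces flush with the legs' outer faces.

B is a simple wooden stool: a rectangular seat 278 mm (x) by 280 mm (y), 32 mm thick, top face at z = 436 mm, on four square legs, each 40×40 mm in cross-section. The legs rest on z = 0, each flush with a corner of the seat. Four stretchers, 40 mm wide and 20 mm tall, connect adjacent legs with their undersides at z = 246 mm, each running between the inner faces of the legs it joins and aligned with the legs' outer faces on the other axis.

C is a spool: two coaxial disc flanges of radius 128 mm and thickness 16 mm, joined by a core cylinder of radius 64 mm and height 144 mm. The lower flange rests on z = 0 and the three cylinders share a vertical axis.

Two stools sit around the table at the −y, +x sides. The spool is on top of the table.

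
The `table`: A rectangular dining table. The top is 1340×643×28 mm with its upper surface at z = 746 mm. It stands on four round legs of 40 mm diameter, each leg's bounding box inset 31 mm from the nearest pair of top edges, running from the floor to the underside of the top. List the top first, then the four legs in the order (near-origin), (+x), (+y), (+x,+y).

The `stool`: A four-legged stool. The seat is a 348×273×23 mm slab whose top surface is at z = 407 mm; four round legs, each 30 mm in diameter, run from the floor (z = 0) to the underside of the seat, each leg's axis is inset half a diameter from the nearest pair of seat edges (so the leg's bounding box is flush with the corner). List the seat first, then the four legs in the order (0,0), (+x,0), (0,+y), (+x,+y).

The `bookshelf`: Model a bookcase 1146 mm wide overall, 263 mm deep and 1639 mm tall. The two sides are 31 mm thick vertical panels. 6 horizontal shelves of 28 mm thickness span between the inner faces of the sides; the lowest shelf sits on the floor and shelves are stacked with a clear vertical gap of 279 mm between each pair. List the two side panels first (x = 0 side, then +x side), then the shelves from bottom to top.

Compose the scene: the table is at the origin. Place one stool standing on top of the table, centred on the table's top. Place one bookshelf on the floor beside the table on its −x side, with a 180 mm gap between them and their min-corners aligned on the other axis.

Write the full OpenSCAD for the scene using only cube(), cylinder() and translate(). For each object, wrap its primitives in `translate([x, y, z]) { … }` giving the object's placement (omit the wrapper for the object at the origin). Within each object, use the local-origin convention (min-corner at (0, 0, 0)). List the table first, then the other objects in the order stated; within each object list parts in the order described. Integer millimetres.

translate([0, 0, 718]) cube([1340, 643, 28]);
translate([51, 51, 0]) cylinder(h = 718, r = 20);
translate([1289, 51, 0]) cylinder(h = 718, r = 20);
translate([51, 592, 0]) cylinder(h = 718, r = 20);
translate([1289, 592, 0]) cylinder(h = 718, r = 20);
translate([496, 185, 746]) {
  translate([0, 0, 384]) cube([348, 273, 23]);
  translate([15, 15, 0]) cylinder(h = 384, r = 15);
  translate([333, 15, 0]) cylinder(h = 384, r = 15);
  translate([15, 258, 0]) cylinder(h = 384, r = 15);
  translate([333, 258, 0]) cylinder(h = 384, r = 15);
}
translate([-1326, 0, 0]) {
  cube([31, 263, 1639]);
  translate([1115, 0, 0]) cube([31, 263, 1639]);
  translate([31, 0, 0]) cube([1084, 263, 28]);
  translate([31, 0, 307]) cube([1084, 263, 28]);
  translate([31, 0, 614]) cube([1084, 263, 28]);
  translate([31, 0, 921]) cube([1084, 263, 28]);
  translate([31, 0, 1228]) cube([1084, 263, 28]);
  translate([31, 0, 1535]) cube([1084, 263, 28]);
}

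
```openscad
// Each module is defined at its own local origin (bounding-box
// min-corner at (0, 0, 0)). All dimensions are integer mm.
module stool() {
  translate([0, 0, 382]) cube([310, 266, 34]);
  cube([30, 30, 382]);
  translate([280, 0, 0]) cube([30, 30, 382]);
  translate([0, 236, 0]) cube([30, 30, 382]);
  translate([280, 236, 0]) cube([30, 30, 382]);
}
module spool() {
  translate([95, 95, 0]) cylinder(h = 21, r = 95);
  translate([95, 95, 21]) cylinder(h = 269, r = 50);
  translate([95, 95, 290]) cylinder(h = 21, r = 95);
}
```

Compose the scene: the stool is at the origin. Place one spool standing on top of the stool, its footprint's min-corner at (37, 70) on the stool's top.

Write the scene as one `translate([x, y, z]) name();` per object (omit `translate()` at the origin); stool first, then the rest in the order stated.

stool();
translate([37, 70, 416]) spool();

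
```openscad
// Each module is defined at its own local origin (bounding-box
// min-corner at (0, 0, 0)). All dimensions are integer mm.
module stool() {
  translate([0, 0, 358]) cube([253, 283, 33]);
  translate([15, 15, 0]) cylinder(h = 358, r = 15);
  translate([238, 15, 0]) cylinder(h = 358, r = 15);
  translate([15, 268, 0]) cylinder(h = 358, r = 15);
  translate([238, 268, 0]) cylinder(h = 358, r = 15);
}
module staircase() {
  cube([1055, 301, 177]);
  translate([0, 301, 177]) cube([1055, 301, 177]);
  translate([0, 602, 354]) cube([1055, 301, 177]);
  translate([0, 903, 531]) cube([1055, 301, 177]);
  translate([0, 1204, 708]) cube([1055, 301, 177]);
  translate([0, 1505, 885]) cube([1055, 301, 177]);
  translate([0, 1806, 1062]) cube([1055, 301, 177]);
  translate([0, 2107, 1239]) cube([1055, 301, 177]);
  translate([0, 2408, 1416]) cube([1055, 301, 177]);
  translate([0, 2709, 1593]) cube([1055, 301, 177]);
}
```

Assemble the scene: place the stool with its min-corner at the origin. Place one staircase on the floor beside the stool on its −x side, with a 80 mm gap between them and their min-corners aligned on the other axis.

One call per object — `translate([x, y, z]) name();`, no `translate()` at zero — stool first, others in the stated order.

stool();
translate([-1135, 0, 0]) staircase();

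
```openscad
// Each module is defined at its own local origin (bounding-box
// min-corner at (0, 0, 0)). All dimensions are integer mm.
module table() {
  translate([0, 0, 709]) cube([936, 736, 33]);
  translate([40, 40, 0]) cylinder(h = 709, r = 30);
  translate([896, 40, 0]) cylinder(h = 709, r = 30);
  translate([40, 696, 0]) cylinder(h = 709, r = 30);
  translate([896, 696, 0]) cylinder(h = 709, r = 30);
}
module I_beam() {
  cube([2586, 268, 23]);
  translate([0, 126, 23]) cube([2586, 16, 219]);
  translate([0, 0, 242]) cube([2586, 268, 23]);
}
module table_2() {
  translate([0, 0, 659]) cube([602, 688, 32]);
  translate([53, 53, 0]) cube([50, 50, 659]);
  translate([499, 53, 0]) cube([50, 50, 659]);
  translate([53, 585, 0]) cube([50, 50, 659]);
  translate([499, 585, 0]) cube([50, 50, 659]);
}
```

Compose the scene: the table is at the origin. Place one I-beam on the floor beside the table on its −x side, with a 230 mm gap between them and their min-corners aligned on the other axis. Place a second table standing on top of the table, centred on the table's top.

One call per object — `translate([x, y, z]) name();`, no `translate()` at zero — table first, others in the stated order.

table();
translate([-2816, 0, 0]) I_beam();
translate([167, 24, 742]) table_2();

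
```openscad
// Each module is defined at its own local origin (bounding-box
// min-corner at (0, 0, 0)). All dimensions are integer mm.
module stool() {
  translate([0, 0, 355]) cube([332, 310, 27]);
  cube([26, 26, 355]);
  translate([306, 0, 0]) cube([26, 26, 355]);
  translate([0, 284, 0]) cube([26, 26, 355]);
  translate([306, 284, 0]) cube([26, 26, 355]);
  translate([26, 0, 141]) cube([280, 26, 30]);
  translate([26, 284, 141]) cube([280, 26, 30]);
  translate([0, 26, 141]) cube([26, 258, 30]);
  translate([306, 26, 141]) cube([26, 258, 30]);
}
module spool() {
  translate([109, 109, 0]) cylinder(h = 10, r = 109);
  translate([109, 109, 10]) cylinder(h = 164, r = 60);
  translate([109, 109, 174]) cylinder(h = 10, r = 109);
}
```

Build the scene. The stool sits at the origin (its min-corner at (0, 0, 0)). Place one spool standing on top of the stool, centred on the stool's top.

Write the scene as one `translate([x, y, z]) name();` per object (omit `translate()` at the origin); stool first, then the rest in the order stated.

stool();
translate([57, 46, 382]) spool();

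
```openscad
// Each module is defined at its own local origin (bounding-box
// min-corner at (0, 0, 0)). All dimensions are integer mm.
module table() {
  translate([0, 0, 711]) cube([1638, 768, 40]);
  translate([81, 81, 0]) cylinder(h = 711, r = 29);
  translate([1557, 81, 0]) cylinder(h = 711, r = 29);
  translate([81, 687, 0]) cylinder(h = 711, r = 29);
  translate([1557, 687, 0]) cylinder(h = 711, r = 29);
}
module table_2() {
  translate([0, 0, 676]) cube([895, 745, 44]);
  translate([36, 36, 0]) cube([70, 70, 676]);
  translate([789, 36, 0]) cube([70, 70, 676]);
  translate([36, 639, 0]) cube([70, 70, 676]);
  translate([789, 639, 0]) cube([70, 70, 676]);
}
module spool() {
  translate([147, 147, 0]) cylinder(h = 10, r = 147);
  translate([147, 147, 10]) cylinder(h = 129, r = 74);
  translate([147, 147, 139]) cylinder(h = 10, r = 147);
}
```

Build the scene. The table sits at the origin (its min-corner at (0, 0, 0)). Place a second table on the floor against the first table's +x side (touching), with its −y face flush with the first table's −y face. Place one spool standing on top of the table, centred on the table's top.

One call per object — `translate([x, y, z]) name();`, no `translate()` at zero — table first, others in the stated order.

table();
translate([1638, 0, 0]) table_2();
translate([672, 237, 751]) spool();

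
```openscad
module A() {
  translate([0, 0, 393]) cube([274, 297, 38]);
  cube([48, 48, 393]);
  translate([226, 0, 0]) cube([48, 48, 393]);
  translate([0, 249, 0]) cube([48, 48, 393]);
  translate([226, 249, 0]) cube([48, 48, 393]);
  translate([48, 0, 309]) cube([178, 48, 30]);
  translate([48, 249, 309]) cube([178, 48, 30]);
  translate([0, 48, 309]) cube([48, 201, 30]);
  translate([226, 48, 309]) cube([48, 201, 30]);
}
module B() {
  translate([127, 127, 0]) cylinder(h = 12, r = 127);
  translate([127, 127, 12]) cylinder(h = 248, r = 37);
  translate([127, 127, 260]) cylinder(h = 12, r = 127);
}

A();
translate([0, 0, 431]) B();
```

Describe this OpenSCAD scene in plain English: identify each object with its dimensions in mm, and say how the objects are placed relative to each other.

A is a four-legged stool. The seat is a 274×297×38 mm slab whose top surface is at z = 431 mm; four square legs, each 48×48 mm in cross-section, run from the floor (z = 0) to the underside of the seat, each flush with a corner of the seat. Four stretchers, 48 mm wide and 30 mm tall, connect adjacent legs with their undersides at z = 309 mm, each running between the inner faces of the legs it joins and aligned with the legs' outer faces on the other axis.

B is a spool: two coaxial disc flanges of radius 127 mm and thickness 12 mm, joined by a core cylinder of radius 37 mm and height 248 mm. The lower flange rests on z = 0 and the three cylinders share a vertical axis.

The spool is on top of the stool.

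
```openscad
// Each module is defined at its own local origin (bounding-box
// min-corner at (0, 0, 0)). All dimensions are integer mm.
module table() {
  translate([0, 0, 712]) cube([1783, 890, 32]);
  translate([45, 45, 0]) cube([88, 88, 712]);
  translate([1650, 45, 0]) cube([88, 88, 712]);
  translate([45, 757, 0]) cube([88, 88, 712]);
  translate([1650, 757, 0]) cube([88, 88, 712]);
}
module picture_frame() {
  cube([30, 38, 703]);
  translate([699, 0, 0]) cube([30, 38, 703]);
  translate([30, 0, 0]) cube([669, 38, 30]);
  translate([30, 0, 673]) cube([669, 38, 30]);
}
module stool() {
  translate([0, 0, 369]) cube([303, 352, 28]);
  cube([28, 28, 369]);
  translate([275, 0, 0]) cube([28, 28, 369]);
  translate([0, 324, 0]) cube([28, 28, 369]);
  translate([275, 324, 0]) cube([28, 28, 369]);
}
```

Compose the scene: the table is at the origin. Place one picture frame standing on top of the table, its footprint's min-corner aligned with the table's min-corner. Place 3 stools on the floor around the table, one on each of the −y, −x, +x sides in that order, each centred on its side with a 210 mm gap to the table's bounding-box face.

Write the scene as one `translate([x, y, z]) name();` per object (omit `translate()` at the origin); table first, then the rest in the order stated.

table();
translate([0, 0, 744]) picture_frame();
translate([740, -562, 0]) stool();
translate([-513, 269, 0]) stool();
translate([1993, 269, 0]) stool();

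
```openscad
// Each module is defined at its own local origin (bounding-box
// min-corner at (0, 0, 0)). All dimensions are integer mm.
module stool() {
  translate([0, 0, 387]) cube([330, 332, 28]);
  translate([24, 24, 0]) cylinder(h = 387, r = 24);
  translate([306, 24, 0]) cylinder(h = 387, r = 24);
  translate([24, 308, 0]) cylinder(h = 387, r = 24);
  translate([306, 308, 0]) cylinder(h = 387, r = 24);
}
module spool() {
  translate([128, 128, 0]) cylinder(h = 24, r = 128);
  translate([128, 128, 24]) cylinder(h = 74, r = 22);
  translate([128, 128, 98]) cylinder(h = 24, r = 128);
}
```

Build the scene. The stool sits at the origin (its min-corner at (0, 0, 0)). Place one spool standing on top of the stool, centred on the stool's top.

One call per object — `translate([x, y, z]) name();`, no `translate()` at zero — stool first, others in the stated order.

stool();
translate([37, 38, 415]) spool();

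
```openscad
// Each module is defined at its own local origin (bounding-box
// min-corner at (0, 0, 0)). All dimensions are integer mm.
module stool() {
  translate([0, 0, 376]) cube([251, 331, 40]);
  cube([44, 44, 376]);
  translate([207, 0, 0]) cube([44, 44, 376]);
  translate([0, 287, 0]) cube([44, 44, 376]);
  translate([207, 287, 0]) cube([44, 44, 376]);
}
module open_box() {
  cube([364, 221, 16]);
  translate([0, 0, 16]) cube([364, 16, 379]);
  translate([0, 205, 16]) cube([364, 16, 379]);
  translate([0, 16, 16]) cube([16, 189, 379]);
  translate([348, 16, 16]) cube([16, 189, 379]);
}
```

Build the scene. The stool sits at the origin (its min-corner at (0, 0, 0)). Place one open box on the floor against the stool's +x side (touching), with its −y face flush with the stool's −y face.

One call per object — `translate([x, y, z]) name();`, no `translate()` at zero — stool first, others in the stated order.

stool();
translate([251, 0, 0]) open_box();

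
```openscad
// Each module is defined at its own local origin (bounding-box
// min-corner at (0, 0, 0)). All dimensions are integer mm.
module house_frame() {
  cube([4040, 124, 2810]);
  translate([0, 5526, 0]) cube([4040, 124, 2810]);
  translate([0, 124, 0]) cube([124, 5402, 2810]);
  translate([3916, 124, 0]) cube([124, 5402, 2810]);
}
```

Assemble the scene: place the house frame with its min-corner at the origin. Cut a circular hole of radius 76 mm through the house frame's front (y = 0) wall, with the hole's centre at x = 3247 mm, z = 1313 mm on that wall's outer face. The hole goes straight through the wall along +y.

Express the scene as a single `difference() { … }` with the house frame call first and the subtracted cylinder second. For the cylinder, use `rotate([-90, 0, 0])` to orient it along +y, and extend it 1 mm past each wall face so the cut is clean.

difference() {
  house_frame();
  translate([3247, -1, 1313]) rotate([-90, 0, 0]) cylinder(h = 126, r = 76);
}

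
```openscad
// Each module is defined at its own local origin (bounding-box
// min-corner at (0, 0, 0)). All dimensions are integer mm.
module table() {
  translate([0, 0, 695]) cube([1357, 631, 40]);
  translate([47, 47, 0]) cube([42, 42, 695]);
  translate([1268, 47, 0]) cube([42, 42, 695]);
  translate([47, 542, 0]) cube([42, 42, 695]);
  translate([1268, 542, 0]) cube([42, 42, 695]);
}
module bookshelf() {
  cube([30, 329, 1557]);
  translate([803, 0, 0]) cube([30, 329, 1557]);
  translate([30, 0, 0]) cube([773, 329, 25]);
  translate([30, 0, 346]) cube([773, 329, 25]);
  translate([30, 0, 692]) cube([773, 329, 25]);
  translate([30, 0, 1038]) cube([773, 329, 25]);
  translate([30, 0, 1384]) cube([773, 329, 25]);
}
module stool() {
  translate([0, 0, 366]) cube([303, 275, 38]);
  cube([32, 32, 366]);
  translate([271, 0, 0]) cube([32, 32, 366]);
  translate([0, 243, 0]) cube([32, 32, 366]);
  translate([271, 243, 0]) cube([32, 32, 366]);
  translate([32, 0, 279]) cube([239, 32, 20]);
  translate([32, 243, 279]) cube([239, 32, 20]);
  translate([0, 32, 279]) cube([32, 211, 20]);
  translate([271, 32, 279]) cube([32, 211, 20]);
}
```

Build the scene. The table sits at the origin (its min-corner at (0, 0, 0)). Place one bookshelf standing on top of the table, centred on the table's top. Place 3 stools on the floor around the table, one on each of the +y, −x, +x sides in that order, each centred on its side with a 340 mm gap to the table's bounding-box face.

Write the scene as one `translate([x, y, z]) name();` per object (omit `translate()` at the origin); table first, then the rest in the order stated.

table();
translate([262, 151, 735]) bookshelf();
translate([527, 971, 0]) stool();
translate([-643, 178, 0]) stool();
translate([1697, 178, 0]) stool();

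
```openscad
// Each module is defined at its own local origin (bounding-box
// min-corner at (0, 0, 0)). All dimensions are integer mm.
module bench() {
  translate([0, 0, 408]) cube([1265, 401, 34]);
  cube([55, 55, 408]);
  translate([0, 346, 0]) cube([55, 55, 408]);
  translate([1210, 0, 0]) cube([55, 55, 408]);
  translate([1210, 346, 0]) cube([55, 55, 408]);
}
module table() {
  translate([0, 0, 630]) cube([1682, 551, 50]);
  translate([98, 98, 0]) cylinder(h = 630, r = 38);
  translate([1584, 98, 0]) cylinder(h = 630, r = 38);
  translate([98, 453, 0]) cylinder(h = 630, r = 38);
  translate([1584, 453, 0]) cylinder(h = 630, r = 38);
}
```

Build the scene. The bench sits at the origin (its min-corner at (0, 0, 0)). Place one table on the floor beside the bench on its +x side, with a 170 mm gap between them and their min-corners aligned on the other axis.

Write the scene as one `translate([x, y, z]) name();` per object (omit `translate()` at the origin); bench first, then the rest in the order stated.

bench();
translate([1435, 0, 0]) table();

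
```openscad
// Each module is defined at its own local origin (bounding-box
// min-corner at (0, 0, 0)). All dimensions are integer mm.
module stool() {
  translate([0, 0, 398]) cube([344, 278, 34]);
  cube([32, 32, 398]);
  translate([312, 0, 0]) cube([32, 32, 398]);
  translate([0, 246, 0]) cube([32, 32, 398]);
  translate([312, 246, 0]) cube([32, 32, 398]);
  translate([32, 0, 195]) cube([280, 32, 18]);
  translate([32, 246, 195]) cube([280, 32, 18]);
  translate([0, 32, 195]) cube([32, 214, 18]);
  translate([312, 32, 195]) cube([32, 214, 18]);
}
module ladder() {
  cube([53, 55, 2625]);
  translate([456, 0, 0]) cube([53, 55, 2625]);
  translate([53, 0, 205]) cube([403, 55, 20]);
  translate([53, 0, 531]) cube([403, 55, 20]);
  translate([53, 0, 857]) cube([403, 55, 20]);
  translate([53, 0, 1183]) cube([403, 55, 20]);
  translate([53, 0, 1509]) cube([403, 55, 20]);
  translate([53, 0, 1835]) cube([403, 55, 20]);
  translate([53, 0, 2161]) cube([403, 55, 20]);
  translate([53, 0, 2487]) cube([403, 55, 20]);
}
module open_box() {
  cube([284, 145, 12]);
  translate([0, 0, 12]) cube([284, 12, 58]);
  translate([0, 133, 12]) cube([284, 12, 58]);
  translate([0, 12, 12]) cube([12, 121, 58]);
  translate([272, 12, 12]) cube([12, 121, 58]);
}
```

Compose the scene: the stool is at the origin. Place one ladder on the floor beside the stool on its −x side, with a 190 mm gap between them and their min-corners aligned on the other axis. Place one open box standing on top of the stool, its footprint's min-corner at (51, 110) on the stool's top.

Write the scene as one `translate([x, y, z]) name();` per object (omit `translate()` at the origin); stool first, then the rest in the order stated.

stool();
translate([-699, 0, 0]) ladder();
translate([51, 110, 432]) open_box();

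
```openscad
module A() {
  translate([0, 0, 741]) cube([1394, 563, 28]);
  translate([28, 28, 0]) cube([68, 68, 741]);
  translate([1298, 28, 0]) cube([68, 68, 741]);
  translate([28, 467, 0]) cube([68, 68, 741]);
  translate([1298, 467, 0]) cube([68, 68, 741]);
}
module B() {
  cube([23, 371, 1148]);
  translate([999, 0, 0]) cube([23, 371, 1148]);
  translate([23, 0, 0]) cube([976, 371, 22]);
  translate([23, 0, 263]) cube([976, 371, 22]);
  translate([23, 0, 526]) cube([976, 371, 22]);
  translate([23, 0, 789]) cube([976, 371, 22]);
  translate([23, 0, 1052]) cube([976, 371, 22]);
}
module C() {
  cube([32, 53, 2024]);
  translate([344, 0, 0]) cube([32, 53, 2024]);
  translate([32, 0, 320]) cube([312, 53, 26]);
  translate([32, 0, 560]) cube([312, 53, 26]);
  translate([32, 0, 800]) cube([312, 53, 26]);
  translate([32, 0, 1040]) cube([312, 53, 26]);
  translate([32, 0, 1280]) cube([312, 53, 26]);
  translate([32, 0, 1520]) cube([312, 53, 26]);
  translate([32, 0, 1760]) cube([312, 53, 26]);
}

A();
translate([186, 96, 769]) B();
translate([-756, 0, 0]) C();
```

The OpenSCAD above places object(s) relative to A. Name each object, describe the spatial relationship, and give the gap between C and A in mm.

The ladder's nearest face is 380 mm from the table's −x face.

A is a table. B is a bookshelf. C is a ladder. The bookshelf is on top of the table, centred. The ladder is on the floor beside the table on its −x side. The gap between the ladder and the table is 380 mm.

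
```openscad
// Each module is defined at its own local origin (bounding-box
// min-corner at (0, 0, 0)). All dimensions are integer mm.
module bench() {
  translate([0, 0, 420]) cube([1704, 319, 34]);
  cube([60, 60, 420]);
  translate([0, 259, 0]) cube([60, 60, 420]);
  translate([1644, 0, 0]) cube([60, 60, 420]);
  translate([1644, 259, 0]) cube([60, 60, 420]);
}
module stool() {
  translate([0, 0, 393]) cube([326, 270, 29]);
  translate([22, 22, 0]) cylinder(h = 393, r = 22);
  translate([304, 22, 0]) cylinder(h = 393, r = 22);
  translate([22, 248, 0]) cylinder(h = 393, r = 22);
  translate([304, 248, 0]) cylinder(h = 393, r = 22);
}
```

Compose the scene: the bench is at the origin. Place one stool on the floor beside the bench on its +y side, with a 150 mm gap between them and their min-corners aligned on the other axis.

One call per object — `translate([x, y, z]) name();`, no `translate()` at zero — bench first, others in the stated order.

bench();
translate([0, 469, 0]) stool();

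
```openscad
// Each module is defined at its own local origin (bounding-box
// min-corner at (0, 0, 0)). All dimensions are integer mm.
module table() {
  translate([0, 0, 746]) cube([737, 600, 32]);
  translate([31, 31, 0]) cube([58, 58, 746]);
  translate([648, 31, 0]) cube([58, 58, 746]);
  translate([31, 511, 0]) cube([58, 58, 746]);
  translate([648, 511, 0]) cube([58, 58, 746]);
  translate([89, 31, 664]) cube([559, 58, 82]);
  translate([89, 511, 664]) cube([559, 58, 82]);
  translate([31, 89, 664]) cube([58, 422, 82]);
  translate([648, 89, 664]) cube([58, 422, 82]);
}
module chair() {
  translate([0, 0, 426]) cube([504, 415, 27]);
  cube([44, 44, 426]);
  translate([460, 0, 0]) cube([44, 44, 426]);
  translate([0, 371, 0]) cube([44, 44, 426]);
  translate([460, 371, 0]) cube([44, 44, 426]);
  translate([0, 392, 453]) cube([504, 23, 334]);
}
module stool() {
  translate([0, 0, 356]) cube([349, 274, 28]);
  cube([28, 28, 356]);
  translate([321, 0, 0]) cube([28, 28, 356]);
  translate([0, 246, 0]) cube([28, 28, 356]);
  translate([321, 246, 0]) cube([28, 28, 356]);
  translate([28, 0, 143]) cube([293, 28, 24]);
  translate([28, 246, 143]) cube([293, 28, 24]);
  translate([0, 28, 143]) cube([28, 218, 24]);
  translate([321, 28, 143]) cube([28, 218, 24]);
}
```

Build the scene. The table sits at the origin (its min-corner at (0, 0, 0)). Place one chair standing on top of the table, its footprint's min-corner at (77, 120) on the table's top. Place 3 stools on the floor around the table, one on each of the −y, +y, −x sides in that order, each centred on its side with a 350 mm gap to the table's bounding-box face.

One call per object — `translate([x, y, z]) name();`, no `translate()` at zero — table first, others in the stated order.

table();
translate([77, 120, 778]) chair();
translate([194, -624, 0]) stool();
translate([194, 950, 0]) stool();
translate([-699, 163, 0]) stool();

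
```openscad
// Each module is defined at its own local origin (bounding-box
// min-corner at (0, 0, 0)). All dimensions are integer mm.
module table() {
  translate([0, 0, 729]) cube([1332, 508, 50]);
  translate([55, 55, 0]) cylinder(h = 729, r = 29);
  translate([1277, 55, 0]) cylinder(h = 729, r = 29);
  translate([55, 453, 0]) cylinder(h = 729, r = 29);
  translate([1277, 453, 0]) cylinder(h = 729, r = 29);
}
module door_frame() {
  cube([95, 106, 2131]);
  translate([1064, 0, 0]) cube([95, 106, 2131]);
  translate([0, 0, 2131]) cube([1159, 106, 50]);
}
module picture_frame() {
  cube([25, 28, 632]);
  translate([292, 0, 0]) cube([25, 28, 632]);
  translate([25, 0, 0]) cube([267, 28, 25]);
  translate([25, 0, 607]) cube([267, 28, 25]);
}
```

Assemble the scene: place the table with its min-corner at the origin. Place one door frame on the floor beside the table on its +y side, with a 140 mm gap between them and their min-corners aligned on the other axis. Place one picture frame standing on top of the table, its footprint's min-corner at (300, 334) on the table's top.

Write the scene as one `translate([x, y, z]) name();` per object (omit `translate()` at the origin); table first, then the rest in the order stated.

table();
translate([0, 648, 0]) door_frame();
translate([300, 334, 779]) picture_frame();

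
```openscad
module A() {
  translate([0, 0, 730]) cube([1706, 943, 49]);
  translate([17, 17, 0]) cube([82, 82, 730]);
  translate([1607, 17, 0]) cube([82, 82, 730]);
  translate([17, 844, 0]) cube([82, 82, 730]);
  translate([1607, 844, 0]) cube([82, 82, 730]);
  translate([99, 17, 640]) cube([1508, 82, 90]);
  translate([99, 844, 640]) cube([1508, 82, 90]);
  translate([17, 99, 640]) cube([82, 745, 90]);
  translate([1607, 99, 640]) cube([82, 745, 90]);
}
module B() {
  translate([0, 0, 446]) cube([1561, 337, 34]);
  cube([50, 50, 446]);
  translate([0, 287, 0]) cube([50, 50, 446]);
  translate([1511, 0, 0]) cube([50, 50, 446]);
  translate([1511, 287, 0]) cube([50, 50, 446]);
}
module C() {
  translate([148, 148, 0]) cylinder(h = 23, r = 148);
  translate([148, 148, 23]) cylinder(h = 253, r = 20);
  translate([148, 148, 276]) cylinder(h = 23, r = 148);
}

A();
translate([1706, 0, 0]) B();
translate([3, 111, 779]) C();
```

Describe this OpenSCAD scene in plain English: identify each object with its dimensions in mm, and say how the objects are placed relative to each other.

A is a table: top 1706 mm (x) × 943 mm (y), 49 mm thick, upper face at z = 779 mm, on four 82×82 mm square legs, each inset 17 mm from the nearest pair of top edges, running from z = 0 to the bottom of the top. Four apron rails, 82 mm thick and 90 mm tall, run between adjacent legs with their top edges flush with the underside of the top and their outer faces flush with the legs' outer faces.

B is a long wooden bench with a 1561 mm (x) × 337 mm (y) seat, 34 mm thick, its top surface 480 mm above the floor. Four 50 mm square legs at the seat corners, flush with the edges, run from z = 0 to the seat underside.

C is a spool: two coaxial disc flanges of radius 148 mm and thickness 23 mm, joined by a core cylinder of radius 20 mm and height 253 mm. The lower flange rests on z = 0 and the three cylinders share a vertical axis.

The bench is against the table's +x side, with their −y faces flush. The spool is on top of the table.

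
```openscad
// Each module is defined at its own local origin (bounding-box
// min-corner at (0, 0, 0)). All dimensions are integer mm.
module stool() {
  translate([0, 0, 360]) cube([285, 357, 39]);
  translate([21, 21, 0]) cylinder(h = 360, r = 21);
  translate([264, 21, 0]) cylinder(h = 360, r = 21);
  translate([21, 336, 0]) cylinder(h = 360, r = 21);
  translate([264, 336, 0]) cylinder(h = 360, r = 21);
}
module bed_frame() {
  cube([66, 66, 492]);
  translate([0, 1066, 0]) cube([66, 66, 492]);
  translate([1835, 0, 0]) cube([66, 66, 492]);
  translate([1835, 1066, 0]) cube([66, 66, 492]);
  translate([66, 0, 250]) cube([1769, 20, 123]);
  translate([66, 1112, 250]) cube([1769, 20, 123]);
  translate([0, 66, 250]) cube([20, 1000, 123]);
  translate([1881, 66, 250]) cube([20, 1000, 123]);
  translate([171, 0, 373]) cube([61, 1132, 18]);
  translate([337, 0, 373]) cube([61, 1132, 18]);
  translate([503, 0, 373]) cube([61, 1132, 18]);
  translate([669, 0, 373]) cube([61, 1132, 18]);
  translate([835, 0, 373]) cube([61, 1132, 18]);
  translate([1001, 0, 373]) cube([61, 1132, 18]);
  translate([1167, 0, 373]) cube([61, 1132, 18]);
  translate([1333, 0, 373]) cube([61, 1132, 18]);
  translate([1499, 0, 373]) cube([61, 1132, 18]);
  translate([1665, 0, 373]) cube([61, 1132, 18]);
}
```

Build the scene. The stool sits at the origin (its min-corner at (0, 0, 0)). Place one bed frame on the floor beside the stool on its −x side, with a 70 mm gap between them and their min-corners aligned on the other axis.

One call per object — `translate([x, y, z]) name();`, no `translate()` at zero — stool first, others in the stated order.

stool();
translate([-1971, 0, 0]) bed_frame();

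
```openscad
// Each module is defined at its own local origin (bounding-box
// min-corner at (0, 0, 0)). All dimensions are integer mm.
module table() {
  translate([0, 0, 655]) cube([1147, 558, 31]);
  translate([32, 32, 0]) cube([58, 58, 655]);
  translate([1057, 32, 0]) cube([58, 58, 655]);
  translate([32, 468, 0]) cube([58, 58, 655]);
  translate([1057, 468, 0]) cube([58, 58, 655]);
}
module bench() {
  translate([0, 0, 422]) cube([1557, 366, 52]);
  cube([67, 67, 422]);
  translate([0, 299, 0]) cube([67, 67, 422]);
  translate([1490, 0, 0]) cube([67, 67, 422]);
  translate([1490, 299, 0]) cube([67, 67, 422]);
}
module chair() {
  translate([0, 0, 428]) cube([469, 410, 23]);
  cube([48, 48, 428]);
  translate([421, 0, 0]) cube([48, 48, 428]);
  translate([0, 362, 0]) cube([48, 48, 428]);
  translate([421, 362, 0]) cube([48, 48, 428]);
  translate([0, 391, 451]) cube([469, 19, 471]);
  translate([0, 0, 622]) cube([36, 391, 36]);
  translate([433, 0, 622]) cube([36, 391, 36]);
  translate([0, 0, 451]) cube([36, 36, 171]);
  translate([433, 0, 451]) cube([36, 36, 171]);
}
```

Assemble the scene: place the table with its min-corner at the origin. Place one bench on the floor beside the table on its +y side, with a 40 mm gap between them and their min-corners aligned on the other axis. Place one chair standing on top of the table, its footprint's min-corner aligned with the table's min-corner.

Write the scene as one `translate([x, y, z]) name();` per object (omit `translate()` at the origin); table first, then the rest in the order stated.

table();
translate([0, 598, 0]) bench();
translate([0, 0, 686]) chair();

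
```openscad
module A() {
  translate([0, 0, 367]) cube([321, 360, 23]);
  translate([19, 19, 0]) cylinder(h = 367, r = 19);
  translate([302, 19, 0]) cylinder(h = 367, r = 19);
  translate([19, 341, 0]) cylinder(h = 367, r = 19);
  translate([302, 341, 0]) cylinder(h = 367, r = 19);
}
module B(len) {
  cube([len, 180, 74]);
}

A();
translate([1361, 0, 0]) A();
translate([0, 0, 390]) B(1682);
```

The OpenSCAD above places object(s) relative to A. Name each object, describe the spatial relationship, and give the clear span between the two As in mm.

A is a stool. B is a beam. A beam spans the tops of two stools. The clear span between the two stools is 1040 mm.

Second stool starts at x = 1361; first ends at x = 321; clear span = 1361 − 321 = 1040 mm.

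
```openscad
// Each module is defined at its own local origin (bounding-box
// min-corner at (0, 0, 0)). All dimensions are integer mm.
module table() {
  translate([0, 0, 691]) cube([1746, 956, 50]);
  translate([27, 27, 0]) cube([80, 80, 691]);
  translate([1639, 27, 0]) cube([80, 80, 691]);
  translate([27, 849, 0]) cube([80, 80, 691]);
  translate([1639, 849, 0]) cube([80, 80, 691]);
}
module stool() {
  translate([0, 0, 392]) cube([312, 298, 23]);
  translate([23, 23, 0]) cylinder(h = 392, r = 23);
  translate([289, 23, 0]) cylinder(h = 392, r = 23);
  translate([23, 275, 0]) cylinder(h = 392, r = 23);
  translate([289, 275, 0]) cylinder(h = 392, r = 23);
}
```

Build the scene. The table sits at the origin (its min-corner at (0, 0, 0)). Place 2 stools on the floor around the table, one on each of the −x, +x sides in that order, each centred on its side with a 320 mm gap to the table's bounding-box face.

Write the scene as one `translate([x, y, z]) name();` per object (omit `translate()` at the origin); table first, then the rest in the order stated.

table();
translate([-632, 329, 0]) stool();
translate([2066, 329, 0]) stool();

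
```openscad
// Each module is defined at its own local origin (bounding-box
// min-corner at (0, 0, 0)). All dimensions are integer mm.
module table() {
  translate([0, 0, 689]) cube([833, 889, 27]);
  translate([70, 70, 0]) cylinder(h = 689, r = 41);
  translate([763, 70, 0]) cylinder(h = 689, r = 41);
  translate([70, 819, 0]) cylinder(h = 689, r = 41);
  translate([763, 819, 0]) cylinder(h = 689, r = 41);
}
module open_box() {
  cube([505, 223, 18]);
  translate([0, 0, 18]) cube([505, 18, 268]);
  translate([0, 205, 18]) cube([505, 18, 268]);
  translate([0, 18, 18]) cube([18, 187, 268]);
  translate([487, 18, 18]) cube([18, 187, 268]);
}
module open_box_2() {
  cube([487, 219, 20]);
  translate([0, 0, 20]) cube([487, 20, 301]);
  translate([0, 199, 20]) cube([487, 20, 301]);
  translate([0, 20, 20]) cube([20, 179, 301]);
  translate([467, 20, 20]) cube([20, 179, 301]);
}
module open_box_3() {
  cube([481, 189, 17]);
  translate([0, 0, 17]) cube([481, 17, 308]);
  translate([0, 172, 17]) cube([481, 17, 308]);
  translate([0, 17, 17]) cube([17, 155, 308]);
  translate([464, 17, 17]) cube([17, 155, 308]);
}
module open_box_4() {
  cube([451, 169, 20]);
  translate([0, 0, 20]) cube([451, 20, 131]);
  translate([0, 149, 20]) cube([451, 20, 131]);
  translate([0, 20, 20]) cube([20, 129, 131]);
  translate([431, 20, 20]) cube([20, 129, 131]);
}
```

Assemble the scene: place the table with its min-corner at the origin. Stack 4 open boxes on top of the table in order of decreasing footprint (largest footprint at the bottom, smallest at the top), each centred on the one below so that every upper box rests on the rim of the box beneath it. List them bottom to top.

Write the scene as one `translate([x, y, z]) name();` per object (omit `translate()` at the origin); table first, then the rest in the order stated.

table();
translate([164, 333, 716]) open_box();
translate([173, 335, 1002]) open_box_2();
translate([176, 350, 1323]) open_box_3();
translate([191, 360, 1648]) open_box_4();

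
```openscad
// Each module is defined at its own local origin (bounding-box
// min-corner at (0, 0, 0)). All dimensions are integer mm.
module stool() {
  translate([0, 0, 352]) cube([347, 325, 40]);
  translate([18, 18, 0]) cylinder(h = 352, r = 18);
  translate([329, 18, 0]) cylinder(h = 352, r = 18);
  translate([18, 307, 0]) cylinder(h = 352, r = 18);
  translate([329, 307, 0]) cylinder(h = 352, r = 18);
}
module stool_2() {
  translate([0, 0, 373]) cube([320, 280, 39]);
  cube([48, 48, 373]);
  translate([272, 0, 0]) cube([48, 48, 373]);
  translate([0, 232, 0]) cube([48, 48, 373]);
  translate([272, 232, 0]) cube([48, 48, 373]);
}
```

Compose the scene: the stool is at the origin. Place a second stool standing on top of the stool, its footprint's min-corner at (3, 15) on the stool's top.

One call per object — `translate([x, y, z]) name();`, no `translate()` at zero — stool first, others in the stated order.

stool();
translate([3, 15, 392]) stool_2();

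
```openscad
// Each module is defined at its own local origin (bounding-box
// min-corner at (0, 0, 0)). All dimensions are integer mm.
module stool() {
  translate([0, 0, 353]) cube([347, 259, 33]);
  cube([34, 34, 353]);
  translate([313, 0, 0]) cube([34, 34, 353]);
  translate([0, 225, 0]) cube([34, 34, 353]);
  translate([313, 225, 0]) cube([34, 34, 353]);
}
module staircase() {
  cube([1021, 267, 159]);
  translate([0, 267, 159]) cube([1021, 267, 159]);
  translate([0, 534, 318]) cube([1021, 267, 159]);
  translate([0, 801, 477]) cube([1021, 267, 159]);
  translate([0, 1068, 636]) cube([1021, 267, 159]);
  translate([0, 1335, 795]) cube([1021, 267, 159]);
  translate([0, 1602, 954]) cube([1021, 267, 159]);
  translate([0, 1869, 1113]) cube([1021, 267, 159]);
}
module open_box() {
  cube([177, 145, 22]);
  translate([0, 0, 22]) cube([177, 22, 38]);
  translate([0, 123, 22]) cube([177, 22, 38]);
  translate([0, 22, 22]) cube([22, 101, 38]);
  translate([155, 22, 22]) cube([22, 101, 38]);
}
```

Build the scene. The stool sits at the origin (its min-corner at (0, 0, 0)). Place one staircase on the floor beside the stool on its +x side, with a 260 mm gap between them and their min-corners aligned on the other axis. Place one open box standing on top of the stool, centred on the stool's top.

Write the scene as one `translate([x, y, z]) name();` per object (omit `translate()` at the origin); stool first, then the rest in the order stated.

stool();
translate([607, 0, 0]) staircase();
translate([85, 57, 386]) open_box();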